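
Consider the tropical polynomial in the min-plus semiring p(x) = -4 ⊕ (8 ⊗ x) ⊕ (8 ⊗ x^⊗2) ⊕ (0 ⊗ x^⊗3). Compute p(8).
p(8) = -4

A tropical monomial a ⊗ x^⊗i evaluates to a + i · x. Evaluating each term at x = 8:
  Term 0 contributes -4 + 0 · 8 = -4
  Term 1 contributes 8 + 1 · 8 = 16
  Term 2 contributes 8 + 2 · 8 = 24
  Term 3 contributes 0 + 3 · 8 = 24
p(8) = ⊕ of these = min[-4, 16, 24, 24] = -4.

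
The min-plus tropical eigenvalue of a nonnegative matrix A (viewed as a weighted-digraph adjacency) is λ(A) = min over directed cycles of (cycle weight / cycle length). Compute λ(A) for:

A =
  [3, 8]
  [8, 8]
λ(A) = 3

Enumerate directed cycles and compute their means (weight / length). Sample:
  cycle 0 → 0: weight = 3, length = 1, mean = 3/1 ≈ 3.000
  cycle 1 → 1: weight = 8, length = 1, mean = 8/1 ≈ 8.000
  cycle 0 → 1 → 0: weight = 16, length = 2, mean = 16/2 ≈ 8.000
  cycle 1 → 0 → 1: weight = 16, length = 2, mean = 16/2 ≈ 8.000
Minimum mean = 3.000, attained e.g. along the cycle 0 → 0 with weight 3 and length 1. So λ(A) = 3/1 = 3.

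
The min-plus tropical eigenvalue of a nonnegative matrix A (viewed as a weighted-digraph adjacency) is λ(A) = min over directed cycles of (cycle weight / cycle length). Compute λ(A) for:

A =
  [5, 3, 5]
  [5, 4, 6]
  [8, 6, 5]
λ(A) = 4

Enumerate directed cycles and compute their means (weight / length). Sample:
  cycle 0 → 0: weight = 5, length = 1, mean = 5/1 ≈ 5.000
  cycle 1 → 1: weight = 4, length = 1, mean = 4/1 ≈ 4.000
  cycle 2 → 2: weight = 5, length = 1, mean = 5/1 ≈ 5.000
  cycle 0 → 1 → 0: weight = 8, length = 2, mean = 8/2 ≈ 4.000
  cycle 0 → 2 → 0: weight = 13, length = 2, mean = 13/2 ≈ 6.500
  cycle 1 → 0 → 1: weight = 8, length = 2, mean = 8/2 ≈ 4.000
Minimum mean = 4.000, attained e.g. along the cycle 1 → 1 with weight 4 and length 1. So λ(A) = 4/1 = 4.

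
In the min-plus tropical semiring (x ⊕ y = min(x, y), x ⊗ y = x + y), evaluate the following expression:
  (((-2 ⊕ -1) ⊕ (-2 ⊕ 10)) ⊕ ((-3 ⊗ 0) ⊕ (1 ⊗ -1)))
(((-2 ⊕ -1) ⊕ (-2 ⊕ 10)) ⊕ ((-3 ⊗ 0) ⊕ (1 ⊗ -1))) = -3

Expand innermost to outermost. Recall ⊕ takes the minimum of its arguments and ⊗ takes their sum. Working out the expression (((-2 ⊕ -1) ⊕ (-2 ⊕ 10)) ⊕ ((-3 ⊗ 0) ⊕ (1 ⊗ -1))) gives -3.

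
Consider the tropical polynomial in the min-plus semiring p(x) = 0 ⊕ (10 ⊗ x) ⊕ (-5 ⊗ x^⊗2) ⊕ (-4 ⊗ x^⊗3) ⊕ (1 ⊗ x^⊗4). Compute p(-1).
p(-1) = -7

A tropical monomial a ⊗ x^⊗i evaluates to a + i · x. Evaluating each term at x = -1:
  Term 0 contributes 0 + 0 · -1 = 0
  Term 1 contributes 10 + 1 · -1 = 9
  Term 2 contributes -5 + 2 · -1 = -7
  Term 3 contributes -4 + 3 · -1 = -7
  Term 4 contributes 1 + 4 · -1 = -3
p(-1) = ⊕ of these = min[0, 9, -7, -7, -3] = -7.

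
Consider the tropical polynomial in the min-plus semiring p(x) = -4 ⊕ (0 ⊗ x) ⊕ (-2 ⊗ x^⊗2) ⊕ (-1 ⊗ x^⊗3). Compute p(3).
p(3) = -4

A tropical monomial a ⊗ x^⊗i evaluates to a + i · x. Evaluating each term at x = 3:
  Term 0 contributes -4 + 0 · 3 = -4
  Term 1 contributes 0 + 1 · 3 = 3
  Term 2 contributes -2 + 2 · 3 = 4
  Term 3 contributes -1 + 3 · 3 = 8
p(3) = ⊕ of these = min[-4, 3, 4, 8] = -4.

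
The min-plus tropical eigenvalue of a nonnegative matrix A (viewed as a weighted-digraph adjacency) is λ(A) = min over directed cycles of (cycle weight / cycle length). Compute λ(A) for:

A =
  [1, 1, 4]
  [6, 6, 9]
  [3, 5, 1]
λ(A) = 1

Enumerate directed cycles and compute their means (weight / length). Sample:
  cycle 0 → 0: weight = 1, length = 1, mean = 1/1 ≈ 1.000
  cycle 1 → 1: weight = 6, length = 1, mean = 6/1 ≈ 6.000
  cycle 2 → 2: weight = 1, length = 1, mean = 1/1 ≈ 1.000
  cycle 0 → 1 → 0: weight = 7, length = 2, mean = 7/2 ≈ 3.500
  cycle 0 → 2 → 0: weight = 7, length = 2, mean = 7/2 ≈ 3.500
  cycle 1 → 0 → 1: weight = 7, length = 2, mean = 7/2 ≈ 3.500
Minimum mean = 1.000, attained e.g. along the cycle 0 → 0 with weight 1 and length 1. So λ(A) = 1/1 = 1.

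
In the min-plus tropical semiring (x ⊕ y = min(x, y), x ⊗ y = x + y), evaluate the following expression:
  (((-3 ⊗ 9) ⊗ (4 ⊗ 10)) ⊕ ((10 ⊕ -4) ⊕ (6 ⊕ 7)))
(((-3 ⊗ 9) ⊗ (4 ⊗ 10)) ⊕ ((10 ⊕ -4) ⊕ (6 ⊕ 7))) = -4

Expand innermost to outermost. Recall ⊕ takes the minimum of its arguments and ⊗ takes their sum. Working out the expression (((-3 ⊗ 9) ⊗ (4 ⊗ 10)) ⊕ ((10 ⊕ -4) ⊕ (6 ⊕ 7))) gives -4.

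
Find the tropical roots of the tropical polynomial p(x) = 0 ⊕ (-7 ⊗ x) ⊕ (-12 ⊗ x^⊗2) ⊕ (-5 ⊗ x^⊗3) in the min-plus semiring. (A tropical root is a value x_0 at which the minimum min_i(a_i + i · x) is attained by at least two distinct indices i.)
Roots: {-7, 5, 7}

Each tropical root is a break point of the lower envelope of the lines y = a_i + i · x (there are 4 lines, with slopes 0, 1, ..., 3). Only the lines that attain the minimum somewhere contribute to roots; other lines are dominated. Here the surviving (envelope) indices are i = 3, i = 2, i = 1, i = 0.
Intersections between consecutive envelope lines give the roots: for adjacent envelope indices i < j the intersection is x = (a_i − a_j) / (j − i). Reading off the sorted break points: {-7, 5, 7}.
Verification: at each break x_0, at least two indices attain the minimum of min_i(a_i + i · x_0).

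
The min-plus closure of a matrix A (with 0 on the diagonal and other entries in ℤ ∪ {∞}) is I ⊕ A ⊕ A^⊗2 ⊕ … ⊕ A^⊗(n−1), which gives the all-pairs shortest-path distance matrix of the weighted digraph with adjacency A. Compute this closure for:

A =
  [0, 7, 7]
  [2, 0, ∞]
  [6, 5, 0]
Closure =
  [0, 7, 7]
  [2, 0, 9]
  [6, 5, 0]

This is the Floyd-Warshall all-pairs shortest-path computation. For each intermediate vertex k = 0, 1, …, 2, update dist[i][j] ← min(dist[i][j], dist[i][k] + dist[k][j]). The final matrix gives, for each (i, j), the minimum total weight of any directed path from i to j (possibly empty when i = j).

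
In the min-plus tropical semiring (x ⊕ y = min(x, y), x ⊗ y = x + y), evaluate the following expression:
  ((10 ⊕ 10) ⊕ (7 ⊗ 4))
((10 ⊕ 10) ⊕ (7 ⊗ 4)) = 10

Expand innermost to outermost. Recall ⊕ takes the minimum of its arguments and ⊗ takes their sum. Working out the expression ((10 ⊕ 10) ⊕ (7 ⊗ 4)) gives 10.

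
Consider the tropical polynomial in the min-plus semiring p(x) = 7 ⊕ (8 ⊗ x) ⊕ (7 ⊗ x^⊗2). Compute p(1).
p(1) = 7

A tropical monomial a ⊗ x^⊗i evaluates to a + i · x. Evaluating each term at x = 1:
  Term 0 contributes 7 + 0 · 1 = 7
  Term 1 contributes 8 + 1 · 1 = 9
  Term 2 contributes 7 + 2 · 1 = 9
p(1) = ⊕ of these = min[7, 9, 9] = 7.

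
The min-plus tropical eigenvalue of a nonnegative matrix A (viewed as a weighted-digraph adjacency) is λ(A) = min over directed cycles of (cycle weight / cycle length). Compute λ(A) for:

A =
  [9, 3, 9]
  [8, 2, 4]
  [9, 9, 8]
λ(A) = 2

Enumerate directed cycles and compute their means (weight / length). Sample:
  cycle 0 → 0: weight = 9, length = 1, mean = 9/1 ≈ 9.000
  cycle 1 → 1: weight = 2, length = 1, mean = 2/1 ≈ 2.000
  cycle 2 → 2: weight = 8, length = 1, mean = 8/1 ≈ 8.000
  cycle 0 → 1 → 0: weight = 11, length = 2, mean = 11/2 ≈ 5.500
  cycle 0 → 2 → 0: weight = 18, length = 2, mean = 18/2 ≈ 9.000
  cycle 1 → 0 → 1: weight = 11, length = 2, mean = 11/2 ≈ 5.500
Minimum mean = 2.000, attained e.g. along the cycle 1 → 1 with weight 2 and length 1. So λ(A) = 2/1 = 2.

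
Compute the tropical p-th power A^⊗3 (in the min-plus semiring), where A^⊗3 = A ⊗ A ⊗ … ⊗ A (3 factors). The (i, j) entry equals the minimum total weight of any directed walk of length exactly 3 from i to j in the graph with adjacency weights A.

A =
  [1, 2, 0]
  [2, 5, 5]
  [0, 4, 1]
A^⊗3 =
  [1, 2, 0]
  [2, 5, 3]
  [0, 3, 1]

Each entry (A^⊗3)_ij equals the minimum over all length-3 walks i = v_0 → v_1 → … → v_3 = j of Σ_t A[v_t][v_{t+1}]. For example, for (i, j) = (0, 2) we minimise over 9 possible intermediate vertex sequences; the minimum is 0, attained along the walk 0 → 2 → 0 → 2.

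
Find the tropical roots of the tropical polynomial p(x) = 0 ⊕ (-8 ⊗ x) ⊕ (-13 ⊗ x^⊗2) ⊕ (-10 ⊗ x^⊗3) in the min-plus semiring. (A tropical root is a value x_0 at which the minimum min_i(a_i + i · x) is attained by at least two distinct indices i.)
Roots: {-3, 5, 8}

Each tropical root is a break point of the lower envelope of the lines y = a_i + i · x (there are 4 lines, with slopes 0, 1, ..., 3). Only the lines that attain the minimum somewhere contribute to roots; other lines are dominated. Here the surviving (envelope) indices are i = 3, i = 2, i = 1, i = 0.
Intersections between consecutive envelope lines give the roots: for adjacent envelope indices i < j the intersection is x = (a_i − a_j) / (j − i). Reading off the sorted break points: {-3, 5, 8}.
Verification: at each break x_0, at least two indices attain the minimum of min_i(a_i + i · x_0).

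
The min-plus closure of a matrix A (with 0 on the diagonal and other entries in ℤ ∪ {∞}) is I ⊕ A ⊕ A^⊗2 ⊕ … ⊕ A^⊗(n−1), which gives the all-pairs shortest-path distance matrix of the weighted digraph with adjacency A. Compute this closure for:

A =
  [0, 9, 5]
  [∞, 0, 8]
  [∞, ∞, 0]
Closure =
  [0, 9, 5]
  [∞, 0, 8]
  [∞, ∞, 0]

This is the Floyd-Warshall all-pairs shortest-path computation. For each intermediate vertex k = 0, 1, …, 2, update dist[i][j] ← min(dist[i][j], dist[i][k] + dist[k][j]). The final matrix gives, for each (i, j), the minimum total weight of any directed path from i to j (possibly empty when i = j).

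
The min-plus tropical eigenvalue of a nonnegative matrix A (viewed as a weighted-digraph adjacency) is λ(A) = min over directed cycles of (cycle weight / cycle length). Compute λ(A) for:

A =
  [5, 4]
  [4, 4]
λ(A) = 4

Enumerate directed cycles and compute their means (weight / length). Sample:
  cycle 0 → 0: weight = 5, length = 1, mean = 5/1 ≈ 5.000
  cycle 1 → 1: weight = 4, length = 1, mean = 4/1 ≈ 4.000
  cycle 0 → 1 → 0: weight = 8, length = 2, mean = 8/2 ≈ 4.000
  cycle 1 → 0 → 1: weight = 8, length = 2, mean = 8/2 ≈ 4.000
Minimum mean = 4.000, attained e.g. along the cycle 1 → 1 with weight 4 and length 1. So λ(A) = 4/1 = 4.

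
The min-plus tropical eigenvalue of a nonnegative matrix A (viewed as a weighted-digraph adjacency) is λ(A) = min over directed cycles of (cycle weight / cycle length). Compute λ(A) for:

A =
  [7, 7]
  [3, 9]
λ(A) = 5

Enumerate directed cycles and compute their means (weight / length). Sample:
  cycle 0 → 0: weight = 7, length = 1, mean = 7/1 ≈ 7.000
  cycle 1 → 1: weight = 9, length = 1, mean = 9/1 ≈ 9.000
  cycle 0 → 1 → 0: weight = 10, length = 2, mean = 10/2 ≈ 5.000
  cycle 1 → 0 → 1: weight = 10, length = 2, mean = 10/2 ≈ 5.000
Minimum mean = 5.000, attained e.g. along the cycle 0 → 1 → 0 with weight 10 and length 2. So λ(A) = 10/2 = 5.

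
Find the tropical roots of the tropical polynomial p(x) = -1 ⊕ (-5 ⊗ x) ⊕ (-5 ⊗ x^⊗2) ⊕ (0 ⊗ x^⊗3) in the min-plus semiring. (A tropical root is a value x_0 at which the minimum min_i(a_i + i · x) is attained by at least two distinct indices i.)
Roots: {-5, 0, 4}

Each tropical root is a break point of the lower envelope of the lines y = a_i + i · x (there are 4 lines, with slopes 0, 1, ..., 3). Only the lines that attain the minimum somewhere contribute to roots; other lines are dominated. Here the surviving (envelope) indices are i = 3, i = 2, i = 1, i = 0.
Intersections between consecutive envelope lines give the roots: for adjacent envelope indices i < j the intersection is x = (a_i − a_j) / (j − i). Reading off the sorted break points: {-5, 0, 4}.
Verification: at each break x_0, at least two indices attain the minimum of min_i(a_i + i · x_0).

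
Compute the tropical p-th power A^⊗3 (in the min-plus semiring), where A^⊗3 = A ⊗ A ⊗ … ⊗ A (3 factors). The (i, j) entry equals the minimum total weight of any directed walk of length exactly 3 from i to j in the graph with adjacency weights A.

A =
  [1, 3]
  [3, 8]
A^⊗3 =
  [3, 5]
  [5, 7]

Each entry (A^⊗3)_ij equals the minimum over all length-3 walks i = v_0 → v_1 → … → v_3 = j of Σ_t A[v_t][v_{t+1}]. For example, for (i, j) = (0, 1) we minimise over 4 possible intermediate vertex sequences; the minimum is 5, attained along the walk 0 → 0 → 0 → 1.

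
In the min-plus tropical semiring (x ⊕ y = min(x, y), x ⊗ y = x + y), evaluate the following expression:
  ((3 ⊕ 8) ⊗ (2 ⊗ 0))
((3 ⊕ 8) ⊗ (2 ⊗ 0)) = 5

Expand innermost to outermost. Recall ⊕ takes the minimum of its arguments and ⊗ takes their sum. Working out the expression ((3 ⊕ 8) ⊗ (2 ⊗ 0)) gives 5.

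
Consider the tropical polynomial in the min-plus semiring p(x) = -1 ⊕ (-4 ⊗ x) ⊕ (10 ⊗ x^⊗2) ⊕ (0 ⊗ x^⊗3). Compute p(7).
p(7) = -1

A tropical monomial a ⊗ x^⊗i evaluates to a + i · x. Evaluating each term at x = 7:
  Term 0 contributes -1 + 0 · 7 = -1
  Term 1 contributes -4 + 1 · 7 = 3
  Term 2 contributes 10 + 2 · 7 = 24
  Term 3 contributes 0 + 3 · 7 = 21
p(7) = ⊕ of these = min[-1, 3, 24, 21] = -1.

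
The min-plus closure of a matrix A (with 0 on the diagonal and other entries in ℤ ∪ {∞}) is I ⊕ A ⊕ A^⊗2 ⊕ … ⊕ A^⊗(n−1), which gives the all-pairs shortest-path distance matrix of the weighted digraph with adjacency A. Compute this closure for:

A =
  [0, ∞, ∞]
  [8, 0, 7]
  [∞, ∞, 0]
Closure =
  [0, ∞, ∞]
  [8, 0, 7]
  [∞, ∞, 0]

This is the Floyd-Warshall all-pairs shortest-path computation. For each intermediate vertex k = 0, 1, …, 2, update dist[i][j] ← min(dist[i][j], dist[i][k] + dist[k][j]). The final matrix gives, for each (i, j), the minimum total weight of any directed path from i to j (possibly empty when i = j).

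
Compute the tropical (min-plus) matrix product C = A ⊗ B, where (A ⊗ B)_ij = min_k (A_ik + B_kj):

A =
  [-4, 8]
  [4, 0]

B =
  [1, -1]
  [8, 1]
A ⊗ B =
  [-3, -5]
  [5, 1]

Apply the min-plus product entry-by-entry:
  C[0][0] = min over k of (A[0][0] + B[0][0] = -4 + 1 = -3, A[0][1] + B[1][0] = 8 + 8 = 16) = -3 (attained at k = 0)
  C[0][1] = min over k of (A[0][0] + B[0][1] = -4 + -1 = -5, A[0][1] + B[1][1] = 8 + 1 = 9) = -5 (attained at k = 0)
  C[1][0] = min over k of (A[1][0] + B[0][0] = 4 + 1 = 5, A[1][1] + B[1][0] = 0 + 8 = 8) = 5 (attained at k = 0)
  C[1][1] = min over k of (A[1][0] + B[0][1] = 4 + -1 = 3, A[1][1] + B[1][1] = 0 + 1 = 1) = 1 (attained at k = 1)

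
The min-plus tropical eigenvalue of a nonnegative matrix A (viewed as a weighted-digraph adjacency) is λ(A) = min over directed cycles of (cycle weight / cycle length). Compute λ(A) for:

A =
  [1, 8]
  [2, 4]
λ(A) = 1

Enumerate directed cycles and compute their means (weight / length). Sample:
  cycle 0 → 0: weight = 1, length = 1, mean = 1/1 ≈ 1.000
  cycle 1 → 1: weight = 4, length = 1, mean = 4/1 ≈ 4.000
  cycle 0 → 1 → 0: weight = 10, length = 2, mean = 10/2 ≈ 5.000
  cycle 1 → 0 → 1: weight = 10, length = 2, mean = 10/2 ≈ 5.000
Minimum mean = 1.000, attained e.g. along the cycle 0 → 0 with weight 1 and length 1. So λ(A) = 1/1 = 1.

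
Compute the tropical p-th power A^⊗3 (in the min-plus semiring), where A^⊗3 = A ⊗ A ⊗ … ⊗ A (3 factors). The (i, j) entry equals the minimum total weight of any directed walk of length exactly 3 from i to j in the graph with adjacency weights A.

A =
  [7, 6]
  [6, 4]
A^⊗3 =
  [16, 14]
  [14, 12]

Each entry (A^⊗3)_ij equals the minimum over all length-3 walks i = v_0 → v_1 → … → v_3 = j of Σ_t A[v_t][v_{t+1}]. For example, for (i, j) = (0, 1) we minimise over 4 possible intermediate vertex sequences; the minimum is 14, attained along the walk 0 → 1 → 1 → 1.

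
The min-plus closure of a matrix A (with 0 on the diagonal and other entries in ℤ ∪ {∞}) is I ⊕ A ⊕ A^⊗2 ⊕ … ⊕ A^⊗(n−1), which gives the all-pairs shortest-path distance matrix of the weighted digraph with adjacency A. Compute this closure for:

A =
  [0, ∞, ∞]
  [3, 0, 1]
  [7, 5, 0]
Closure =
  [0, ∞, ∞]
  [3, 0, 1]
  [7, 5, 0]

This is the Floyd-Warshall all-pairs shortest-path computation. For each intermediate vertex k = 0, 1, …, 2, update dist[i][j] ← min(dist[i][j], dist[i][k] + dist[k][j]). The final matrix gives, for each (i, j), the minimum total weight of any directed path from i to j (possibly empty when i = j).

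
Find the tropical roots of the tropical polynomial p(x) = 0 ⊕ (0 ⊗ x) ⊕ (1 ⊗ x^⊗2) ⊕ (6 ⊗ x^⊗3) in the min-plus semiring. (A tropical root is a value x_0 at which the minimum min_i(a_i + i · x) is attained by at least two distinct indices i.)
Roots: {-5, -1, 0}

Each tropical root is a break point of the lower envelope of the lines y = a_i + i · x (there are 4 lines, with slopes 0, 1, ..., 3). Only the lines that attain the minimum somewhere contribute to roots; other lines are dominated. Here the surviving (envelope) indices are i = 3, i = 2, i = 1, i = 0.
Intersections between consecutive envelope lines give the roots: for adjacent envelope indices i < j the intersection is x = (a_i − a_j) / (j − i). Reading off the sorted break points: {-5, -1, 0}.
Verification: at each break x_0, at least two indices attain the minimum of min_i(a_i + i · x_0).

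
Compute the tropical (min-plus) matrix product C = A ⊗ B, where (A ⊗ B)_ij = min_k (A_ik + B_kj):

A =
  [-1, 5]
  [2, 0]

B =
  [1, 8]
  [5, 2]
A ⊗ B =
  [0, 7]
  [3, 2]

Apply the min-plus product entry-by-entry:
  C[0][0] = min over k of (A[0][0] + B[0][0] = -1 + 1 = 0, A[0][1] + B[1][0] = 5 + 5 = 10) = 0 (attained at k = 0)
  C[0][1] = min over k of (A[0][0] + B[0][1] = -1 + 8 = 7, A[0][1] + B[1][1] = 5 + 2 = 7) = 7 (attained at k = 0)
  C[1][0] = min over k of (A[1][0] + B[0][0] = 2 + 1 = 3, A[1][1] + B[1][0] = 0 + 5 = 5) = 3 (attained at k = 0)
  C[1][1] = min over k of (A[1][0] + B[0][1] = 2 + 8 = 10, A[1][1] + B[1][1] = 0 + 2 = 2) = 2 (attained at k = 1)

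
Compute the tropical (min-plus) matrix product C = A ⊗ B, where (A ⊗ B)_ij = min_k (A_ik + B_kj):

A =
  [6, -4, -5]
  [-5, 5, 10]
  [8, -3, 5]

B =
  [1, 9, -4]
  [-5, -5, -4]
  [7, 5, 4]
A ⊗ B =
  [-9, -9, -8]
  [-4, 0, -9]
  [-8, -8, -7]

Apply the min-plus product entry-by-entry:
  C[0][0] = min over k of (A[0][0] + B[0][0] = 6 + 1 = 7, A[0][1] + B[1][0] = -4 + -5 = -9, A[0][2] + B[2][0] = -5 + 7 = 2) = -9 (attained at k = 1)
  C[0][1] = min over k of (A[0][0] + B[0][1] = 6 + 9 = 15, A[0][1] + B[1][1] = -4 + -5 = -9, A[0][2] + B[2][1] = -5 + 5 = 0) = -9 (attained at k = 1)
  C[0][2] = min over k of (A[0][0] + B[0][2] = 6 + -4 = 2, A[0][1] + B[1][2] = -4 + -4 = -8, A[0][2] + B[2][2] = -5 + 4 = -1) = -8 (attained at k = 1)
  C[1][0] = min over k of (A[1][0] + B[0][0] = -5 + 1 = -4, A[1][1] + B[1][0] = 5 + -5 = 0, A[1][2] + B[2][0] = 10 + 7 = 17) = -4 (attained at k = 0)
  C[1][1] = min over k of (A[1][0] + B[0][1] = -5 + 9 = 4, A[1][1] + B[1][1] = 5 + -5 = 0, A[1][2] + B[2][1] = 10 + 5 = 15) = 0 (attained at k = 1)
  C[1][2] = min over k of (A[1][0] + B[0][2] = -5 + -4 = -9, A[1][1] + B[1][2] = 5 + -4 = 1, A[1][2] + B[2][2] = 10 + 4 = 14) = -9 (attained at k = 0)
  C[2][0] = min over k of (A[2][0] + B[0][0] = 8 + 1 = 9, A[2][1] + B[1][0] = -3 + -5 = -8, A[2][2] + B[2][0] = 5 + 7 = 12) = -8 (attained at k = 1)
  C[2][1] = min over k of (A[2][0] + B[0][1] = 8 + 9 = 17, A[2][1] + B[1][1] = -3 + -5 = -8, A[2][2] + B[2][1] = 5 + 5 = 10) = -8 (attained at k = 1)
  C[2][2] = min over k of (A[2][0] + B[0][2] = 8 + -4 = 4, A[2][1] + B[1][2] = -3 + -4 = -7, A[2][2] + B[2][2] = 5 + 4 = 9) = -7 (attained at k = 1)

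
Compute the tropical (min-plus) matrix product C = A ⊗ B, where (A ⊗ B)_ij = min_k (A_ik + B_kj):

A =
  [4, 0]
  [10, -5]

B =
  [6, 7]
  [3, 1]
A ⊗ B =
  [3, 1]
  [-2, -4]

Apply the min-plus product entry-by-entry:
  C[0][0] = min over k of (A[0][0] + B[0][0] = 4 + 6 = 10, A[0][1] + B[1][0] = 0 + 3 = 3) = 3 (attained at k = 1)
  C[0][1] = min over k of (A[0][0] + B[0][1] = 4 + 7 = 11, A[0][1] + B[1][1] = 0 + 1 = 1) = 1 (attained at k = 1)
  C[1][0] = min over k of (A[1][0] + B[0][0] = 10 + 6 = 16, A[1][1] + B[1][0] = -5 + 3 = -2) = -2 (attained at k = 1)
  C[1][1] = min over k of (A[1][0] + B[0][1] = 10 + 7 = 17, A[1][1] + B[1][1] = -5 + 1 = -4) = -4 (attained at k = 1)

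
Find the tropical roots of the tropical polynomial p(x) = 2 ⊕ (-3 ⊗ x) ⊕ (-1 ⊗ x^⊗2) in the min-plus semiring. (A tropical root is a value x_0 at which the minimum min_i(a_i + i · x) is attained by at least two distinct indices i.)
Roots: {-2, 5}

Each tropical root is a break point of the lower envelope of the lines y = a_i + i · x (there are 3 lines, with slopes 0, 1, ..., 2). Only the lines that attain the minimum somewhere contribute to roots; other lines are dominated. Here the surviving (envelope) indices are i = 2, i = 1, i = 0.
Intersections between consecutive envelope lines give the roots: for adjacent envelope indices i < j the intersection is x = (a_i − a_j) / (j − i). Reading off the sorted break points: {-2, 5}.
Verification: at each break x_0, at least two indices attain the minimum of min_i(a_i + i · x_0).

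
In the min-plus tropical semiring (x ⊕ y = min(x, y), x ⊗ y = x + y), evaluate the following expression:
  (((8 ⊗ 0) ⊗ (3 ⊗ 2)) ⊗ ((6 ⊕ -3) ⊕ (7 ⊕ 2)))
(((8 ⊗ 0) ⊗ (3 ⊗ 2)) ⊗ ((6 ⊕ -3) ⊕ (7 ⊕ 2))) = 10

Expand innermost to outermost. Recall ⊕ takes the minimum of its arguments and ⊗ takes their sum. Working out the expression (((8 ⊗ 0) ⊗ (3 ⊗ 2)) ⊗ ((6 ⊕ -3) ⊕ (7 ⊕ 2))) gives 10.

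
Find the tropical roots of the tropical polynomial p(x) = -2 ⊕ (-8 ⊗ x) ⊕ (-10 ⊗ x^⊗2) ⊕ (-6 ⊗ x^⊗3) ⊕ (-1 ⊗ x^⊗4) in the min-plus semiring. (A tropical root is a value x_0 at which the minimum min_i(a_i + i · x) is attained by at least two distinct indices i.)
Roots: {-5, -4, 2, 6}

Each tropical root is a break point of the lower envelope of the lines y = a_i + i · x (there are 5 lines, with slopes 0, 1, ..., 4). Only the lines that attain the minimum somewhere contribute to roots; other lines are dominated. Here the surviving (envelope) indices are i = 4, i = 3, i = 2, i = 1, i = 0.
Intersections between consecutive envelope lines give the roots: for adjacent envelope indices i < j the intersection is x = (a_i − a_j) / (j − i). Reading off the sorted break points: {-5, -4, 2, 6}.
Verification: at each break x_0, at least two indices attain the minimum of min_i(a_i + i · x_0).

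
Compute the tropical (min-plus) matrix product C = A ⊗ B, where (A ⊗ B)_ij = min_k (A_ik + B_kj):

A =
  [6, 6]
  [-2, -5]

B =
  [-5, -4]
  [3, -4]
A ⊗ B =
  [1, 2]
  [-7, -9]

Apply the min-plus product entry-by-entry:
  C[0][0] = min over k of (A[0][0] + B[0][0] = 6 + -5 = 1, A[0][1] + B[1][0] = 6 + 3 = 9) = 1 (attained at k = 0)
  C[0][1] = min over k of (A[0][0] + B[0][1] = 6 + -4 = 2, A[0][1] + B[1][1] = 6 + -4 = 2) = 2 (attained at k = 0)
  C[1][0] = min over k of (A[1][0] + B[0][0] = -2 + -5 = -7, A[1][1] + B[1][0] = -5 + 3 = -2) = -7 (attained at k = 0)
  C[1][1] = min over k of (A[1][0] + B[0][1] = -2 + -4 = -6, A[1][1] + B[1][1] = -5 + -4 = -9) = -9 (attained at k = 1)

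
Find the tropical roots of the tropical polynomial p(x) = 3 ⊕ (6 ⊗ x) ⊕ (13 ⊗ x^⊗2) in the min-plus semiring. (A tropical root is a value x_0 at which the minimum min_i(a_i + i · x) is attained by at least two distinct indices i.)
Roots: {-7, -3}

Each tropical root is a break point of the lower envelope of the lines y = a_i + i · x (there are 3 lines, with slopes 0, 1, ..., 2). Only the lines that attain the minimum somewhere contribute to roots; other lines are dominated. Here the surviving (envelope) indices are i = 2, i = 1, i = 0.
Intersections between consecutive envelope lines give the roots: for adjacent envelope indices i < j the intersection is x = (a_i − a_j) / (j − i). Reading off the sorted break points: {-7, -3}.
Verification: at each break x_0, at least two indices attain the minimum of min_i(a_i + i · x_0).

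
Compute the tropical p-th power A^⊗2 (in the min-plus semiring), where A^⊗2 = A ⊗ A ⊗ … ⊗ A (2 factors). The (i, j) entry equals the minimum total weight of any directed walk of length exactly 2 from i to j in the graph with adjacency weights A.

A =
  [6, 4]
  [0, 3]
A^⊗2 =
  [4, 7]
  [3, 4]

Each entry (A^⊗2)_ij equals the minimum over all length-2 walks i = v_0 → v_1 → … → v_2 = j of Σ_t A[v_t][v_{t+1}]. For example, for (i, j) = (0, 1) we minimise over 2 possible intermediate vertex sequences; the minimum is 7, attained along the walk 0 → 1 → 1.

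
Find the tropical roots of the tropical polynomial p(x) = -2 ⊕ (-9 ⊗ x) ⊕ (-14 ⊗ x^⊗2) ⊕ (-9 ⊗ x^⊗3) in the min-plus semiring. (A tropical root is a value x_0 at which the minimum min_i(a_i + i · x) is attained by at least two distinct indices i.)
Roots: {-5, 5, 7}

Each tropical root is a break point of the lower envelope of the lines y = a_i + i · x (there are 4 lines, with slopes 0, 1, ..., 3). Only the lines that attain the minimum somewhere contribute to roots; other lines are dominated. Here the surviving (envelope) indices are i = 3, i = 2, i = 1, i = 0.
Intersections between consecutive envelope lines give the roots: for adjacent envelope indices i < j the intersection is x = (a_i − a_j) / (j − i). Reading off the sorted break points: {-5, 5, 7}.
Verification: at each break x_0, at least two indices attain the minimum of min_i(a_i + i · x_0).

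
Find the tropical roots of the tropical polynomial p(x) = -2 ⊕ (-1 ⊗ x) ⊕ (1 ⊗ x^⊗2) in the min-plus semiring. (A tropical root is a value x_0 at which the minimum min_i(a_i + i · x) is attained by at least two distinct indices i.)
Roots: {-2, -1}

Each tropical root is a break point of the lower envelope of the lines y = a_i + i · x (there are 3 lines, with slopes 0, 1, ..., 2). Only the lines that attain the minimum somewhere contribute to roots; other lines are dominated. Here the surviving (envelope) indices are i = 2, i = 1, i = 0.
Intersections between consecutive envelope lines give the roots: for adjacent envelope indices i < j the intersection is x = (a_i − a_j) / (j − i). Reading off the sorted break points: {-2, -1}.
Verification: at each break x_0, at least two indices attain the minimum of min_i(a_i + i · x_0).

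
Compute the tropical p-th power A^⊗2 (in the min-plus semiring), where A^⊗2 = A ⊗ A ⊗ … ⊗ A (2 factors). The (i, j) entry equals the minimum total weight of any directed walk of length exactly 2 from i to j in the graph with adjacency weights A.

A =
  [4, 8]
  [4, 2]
A^⊗2 =
  [8, 10]
  [6, 4]

Each entry (A^⊗2)_ij equals the minimum over all length-2 walks i = v_0 → v_1 → … → v_2 = j of Σ_t A[v_t][v_{t+1}]. For example, for (i, j) = (0, 1) we minimise over 2 possible intermediate vertex sequences; the minimum is 10, attained along the walk 0 → 1 → 1.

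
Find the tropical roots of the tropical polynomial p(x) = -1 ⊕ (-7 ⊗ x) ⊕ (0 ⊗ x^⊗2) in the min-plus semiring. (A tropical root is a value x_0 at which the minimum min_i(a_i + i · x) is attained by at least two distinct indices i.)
Roots: {-7, 6}

Each tropical root is a break point of the lower envelope of the lines y = a_i + i · x (there are 3 lines, with slopes 0, 1, ..., 2). Only the lines that attain the minimum somewhere contribute to roots; other lines are dominated. Here the surviving (envelope) indices are i = 2, i = 1, i = 0.
Intersections between consecutive envelope lines give the roots: for adjacent envelope indices i < j the intersection is x = (a_i − a_j) / (j − i). Reading off the sorted break points: {-7, 6}.
Verification: at each break x_0, at least two indices attain the minimum of min_i(a_i + i · x_0).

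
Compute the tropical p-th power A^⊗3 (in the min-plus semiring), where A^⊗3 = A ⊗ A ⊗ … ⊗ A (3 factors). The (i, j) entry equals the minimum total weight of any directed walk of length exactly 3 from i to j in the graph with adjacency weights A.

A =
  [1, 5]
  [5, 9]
A^⊗3 =
  [3, 7]
  [7, 11]

Each entry (A^⊗3)_ij equals the minimum over all length-3 walks i = v_0 → v_1 → … → v_3 = j of Σ_t A[v_t][v_{t+1}]. For example, for (i, j) = (0, 1) we minimise over 4 possible intermediate vertex sequences; the minimum is 7, attained along the walk 0 → 0 → 0 → 1.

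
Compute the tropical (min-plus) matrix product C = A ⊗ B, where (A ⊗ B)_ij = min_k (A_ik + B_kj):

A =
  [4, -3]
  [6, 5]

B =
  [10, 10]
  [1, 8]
A ⊗ B =
  [-2, 5]
  [6, 13]

Apply the min-plus product entry-by-entry:
  C[0][0] = min over k of (A[0][0] + B[0][0] = 4 + 10 = 14, A[0][1] + B[1][0] = -3 + 1 = -2) = -2 (attained at k = 1)
  C[0][1] = min over k of (A[0][0] + B[0][1] = 4 + 10 = 14, A[0][1] + B[1][1] = -3 + 8 = 5) = 5 (attained at k = 1)
  C[1][0] = min over k of (A[1][0] + B[0][0] = 6 + 10 = 16, A[1][1] + B[1][0] = 5 + 1 = 6) = 6 (attained at k = 1)
  C[1][1] = min over k of (A[1][0] + B[0][1] = 6 + 10 = 16, A[1][1] + B[1][1] = 5 + 8 = 13) = 13 (attained at k = 1)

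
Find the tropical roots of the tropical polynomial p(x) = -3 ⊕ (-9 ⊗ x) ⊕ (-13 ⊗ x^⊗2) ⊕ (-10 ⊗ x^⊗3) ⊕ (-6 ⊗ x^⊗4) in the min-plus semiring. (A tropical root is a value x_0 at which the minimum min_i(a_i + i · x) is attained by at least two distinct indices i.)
Roots: {-4, -3, 4, 6}

Each tropical root is a break point of the lower envelope of the lines y = a_i + i · x (there are 5 lines, with slopes 0, 1, ..., 4). Only the lines that attain the minimum somewhere contribute to roots; other lines are dominated. Here the surviving (envelope) indices are i = 4, i = 3, i = 2, i = 1, i = 0.
Intersections between consecutive envelope lines give the roots: for adjacent envelope indices i < j the intersection is x = (a_i − a_j) / (j − i). Reading off the sorted break points: {-4, -3, 4, 6}.
Verification: at each break x_0, at least two indices attain the minimum of min_i(a_i + i · x_0).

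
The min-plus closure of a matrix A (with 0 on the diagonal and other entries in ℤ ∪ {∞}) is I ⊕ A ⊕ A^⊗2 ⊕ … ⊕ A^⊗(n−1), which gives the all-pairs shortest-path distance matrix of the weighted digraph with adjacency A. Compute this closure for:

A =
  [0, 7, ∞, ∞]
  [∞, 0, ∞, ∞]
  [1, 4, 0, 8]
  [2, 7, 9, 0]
Closure =
  [0, 7, ∞, ∞]
  [∞, 0, ∞, ∞]
  [1, 4, 0, 8]
  [2, 7, 9, 0]

This is the Floyd-Warshall all-pairs shortest-path computation. For each intermediate vertex k = 0, 1, …, 3, update dist[i][j] ← min(dist[i][j], dist[i][k] + dist[k][j]). The final matrix gives, for each (i, j), the minimum total weight of any directed path from i to j (possibly empty when i = j).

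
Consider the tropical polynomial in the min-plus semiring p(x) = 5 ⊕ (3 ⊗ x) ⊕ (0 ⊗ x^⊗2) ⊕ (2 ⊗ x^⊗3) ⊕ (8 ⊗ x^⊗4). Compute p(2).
p(2) = 4

A tropical monomial a ⊗ x^⊗i evaluates to a + i · x. Evaluating each term at x = 2:
  Term 0 contributes 5 + 0 · 2 = 5
  Term 1 contributes 3 + 1 · 2 = 5
  Term 2 contributes 0 + 2 · 2 = 4
  Term 3 contributes 2 + 3 · 2 = 8
  Term 4 contributes 8 + 4 · 2 = 16
p(2) = ⊕ of these = min[5, 5, 4, 8, 16] = 4.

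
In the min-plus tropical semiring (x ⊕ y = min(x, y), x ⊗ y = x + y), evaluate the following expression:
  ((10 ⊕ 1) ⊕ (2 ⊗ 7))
((10 ⊕ 1) ⊕ (2 ⊗ 7)) = 1

Expand innermost to outermost. Recall ⊕ takes the minimum of its arguments and ⊗ takes their sum. Working out the expression ((10 ⊕ 1) ⊕ (2 ⊗ 7)) gives 1.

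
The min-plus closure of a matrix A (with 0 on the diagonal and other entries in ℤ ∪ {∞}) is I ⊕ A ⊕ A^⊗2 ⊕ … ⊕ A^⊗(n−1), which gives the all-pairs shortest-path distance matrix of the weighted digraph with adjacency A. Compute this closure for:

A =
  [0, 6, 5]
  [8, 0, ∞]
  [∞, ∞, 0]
Closure =
  [0, 6, 5]
  [8, 0, 13]
  [∞, ∞, 0]

This is the Floyd-Warshall all-pairs shortest-path computation. For each intermediate vertex k = 0, 1, …, 2, update dist[i][j] ← min(dist[i][j], dist[i][k] + dist[k][j]). The final matrix gives, for each (i, j), the minimum total weight of any directed path from i to j (possibly empty when i = j).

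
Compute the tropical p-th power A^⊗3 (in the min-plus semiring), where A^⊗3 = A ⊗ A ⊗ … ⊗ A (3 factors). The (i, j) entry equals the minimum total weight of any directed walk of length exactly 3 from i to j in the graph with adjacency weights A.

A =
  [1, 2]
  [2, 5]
A^⊗3 =
  [3, 4]
  [4, 5]

Each entry (A^⊗3)_ij equals the minimum over all length-3 walks i = v_0 → v_1 → … → v_3 = j of Σ_t A[v_t][v_{t+1}]. For example, for (i, j) = (0, 1) we minimise over 4 possible intermediate vertex sequences; the minimum is 4, attained along the walk 0 → 0 → 0 → 1.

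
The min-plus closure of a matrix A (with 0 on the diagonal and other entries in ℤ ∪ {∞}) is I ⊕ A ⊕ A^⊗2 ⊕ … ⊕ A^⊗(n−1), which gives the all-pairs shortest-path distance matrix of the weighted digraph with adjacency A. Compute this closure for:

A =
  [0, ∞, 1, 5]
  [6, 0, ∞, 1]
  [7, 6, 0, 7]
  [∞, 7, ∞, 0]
Closure =
  [0, 7, 1, 5]
  [6, 0, 7, 1]
  [7, 6, 0, 7]
  [13, 7, 14, 0]

This is the Floyd-Warshall all-pairs shortest-path computation. For each intermediate vertex k = 0, 1, …, 3, update dist[i][j] ← min(dist[i][j], dist[i][k] + dist[k][j]). The final matrix gives, for each (i, j), the minimum total weight of any directed path from i to j (possibly empty when i = j).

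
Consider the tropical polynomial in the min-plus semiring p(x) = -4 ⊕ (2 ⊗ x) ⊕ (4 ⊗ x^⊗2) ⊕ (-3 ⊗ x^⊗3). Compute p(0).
p(0) = -4

A tropical monomial a ⊗ x^⊗i evaluates to a + i · x. Evaluating each term at x = 0:
  Term 0 contributes -4 + 0 · 0 = -4
  Term 1 contributes 2 + 1 · 0 = 2
  Term 2 contributes 4 + 2 · 0 = 4
  Term 3 contributes -3 + 3 · 0 = -3
p(0) = ⊕ of these = min[-4, 2, 4, -3] = -4.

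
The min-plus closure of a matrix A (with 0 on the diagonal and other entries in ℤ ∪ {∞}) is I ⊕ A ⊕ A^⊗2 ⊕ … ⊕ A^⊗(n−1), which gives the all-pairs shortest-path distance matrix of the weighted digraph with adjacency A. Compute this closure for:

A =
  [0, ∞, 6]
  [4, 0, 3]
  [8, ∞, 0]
Closure =
  [0, ∞, 6]
  [4, 0, 3]
  [8, ∞, 0]

This is the Floyd-Warshall all-pairs shortest-path computation. For each intermediate vertex k = 0, 1, …, 2, update dist[i][j] ← min(dist[i][j], dist[i][k] + dist[k][j]). The final matrix gives, for each (i, j), the minimum total weight of any directed path from i to j (possibly empty when i = j).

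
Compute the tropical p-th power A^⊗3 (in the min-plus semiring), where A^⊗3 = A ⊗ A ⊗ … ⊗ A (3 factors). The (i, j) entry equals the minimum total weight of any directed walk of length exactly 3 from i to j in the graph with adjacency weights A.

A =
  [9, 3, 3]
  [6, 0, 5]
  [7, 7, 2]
A^⊗3 =
  [9, 3, 7]
  [6, 0, 5]
  [11, 7, 6]

Each entry (A^⊗3)_ij equals the minimum over all length-3 walks i = v_0 → v_1 → … → v_3 = j of Σ_t A[v_t][v_{t+1}]. For example, for (i, j) = (0, 2) we minimise over 9 possible intermediate vertex sequences; the minimum is 7, attained along the walk 0 → 2 → 2 → 2.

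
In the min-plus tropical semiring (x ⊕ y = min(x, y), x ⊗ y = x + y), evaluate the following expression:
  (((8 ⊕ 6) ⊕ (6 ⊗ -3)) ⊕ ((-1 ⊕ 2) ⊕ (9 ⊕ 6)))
(((8 ⊕ 6) ⊕ (6 ⊗ -3)) ⊕ ((-1 ⊕ 2) ⊕ (9 ⊕ 6))) = -1

Expand innermost to outermost. Recall ⊕ takes the minimum of its arguments and ⊗ takes their sum. Working out the expression (((8 ⊕ 6) ⊕ (6 ⊗ -3)) ⊕ ((-1 ⊕ 2) ⊕ (9 ⊕ 6))) gives -1.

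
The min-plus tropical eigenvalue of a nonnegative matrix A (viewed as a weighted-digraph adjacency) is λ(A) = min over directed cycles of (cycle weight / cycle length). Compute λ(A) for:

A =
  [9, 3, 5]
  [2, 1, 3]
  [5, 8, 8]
λ(A) = 1

Enumerate directed cycles and compute their means (weight / length). Sample:
  cycle 0 → 0: weight = 9, length = 1, mean = 9/1 ≈ 9.000
  cycle 1 → 1: weight = 1, length = 1, mean = 1/1 ≈ 1.000
  cycle 2 → 2: weight = 8, length = 1, mean = 8/1 ≈ 8.000
  cycle 0 → 1 → 0: weight = 5, length = 2, mean = 5/2 ≈ 2.500
  cycle 0 → 2 → 0: weight = 10, length = 2, mean = 10/2 ≈ 5.000
  cycle 1 → 0 → 1: weight = 5, length = 2, mean = 5/2 ≈ 2.500
Minimum mean = 1.000, attained e.g. along the cycle 1 → 1 with weight 1 and length 1. So λ(A) = 1/1 = 1.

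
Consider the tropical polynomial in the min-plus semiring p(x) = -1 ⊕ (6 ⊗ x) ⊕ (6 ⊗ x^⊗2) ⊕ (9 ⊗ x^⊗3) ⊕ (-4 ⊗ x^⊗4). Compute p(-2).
p(-2) = -12

A tropical monomial a ⊗ x^⊗i evaluates to a + i · x. Evaluating each term at x = -2:
  Term 0 contributes -1 + 0 · -2 = -1
  Term 1 contributes 6 + 1 · -2 = 4
  Term 2 contributes 6 + 2 · -2 = 2
  Term 3 contributes 9 + 3 · -2 = 3
  Term 4 contributes -4 + 4 · -2 = -12
p(-2) = ⊕ of these = min[-1, 4, 2, 3, -12] = -12.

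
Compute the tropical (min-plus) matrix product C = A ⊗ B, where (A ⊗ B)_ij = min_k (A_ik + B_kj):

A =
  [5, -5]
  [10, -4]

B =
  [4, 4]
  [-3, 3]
A ⊗ B =
  [-8, -2]
  [-7, -1]

Apply the min-plus product entry-by-entry:
  C[0][0] = min over k of (A[0][0] + B[0][0] = 5 + 4 = 9, A[0][1] + B[1][0] = -5 + -3 = -8) = -8 (attained at k = 1)
  C[0][1] = min over k of (A[0][0] + B[0][1] = 5 + 4 = 9, A[0][1] + B[1][1] = -5 + 3 = -2) = -2 (attained at k = 1)
  C[1][0] = min over k of (A[1][0] + B[0][0] = 10 + 4 = 14, A[1][1] + B[1][0] = -4 + -3 = -7) = -7 (attained at k = 1)
  C[1][1] = min over k of (A[1][0] + B[0][1] = 10 + 4 = 14, A[1][1] + B[1][1] = -4 + 3 = -1) = -1 (attained at k = 1)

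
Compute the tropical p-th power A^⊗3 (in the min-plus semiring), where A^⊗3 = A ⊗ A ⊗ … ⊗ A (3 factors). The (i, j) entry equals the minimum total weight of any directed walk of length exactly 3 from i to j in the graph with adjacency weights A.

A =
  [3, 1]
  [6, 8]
A^⊗3 =
  [9, 7]
  [12, 10]

Each entry (A^⊗3)_ij equals the minimum over all length-3 walks i = v_0 → v_1 → … → v_3 = j of Σ_t A[v_t][v_{t+1}]. For example, for (i, j) = (0, 1) we minimise over 4 possible intermediate vertex sequences; the minimum is 7, attained along the walk 0 → 0 → 0 → 1.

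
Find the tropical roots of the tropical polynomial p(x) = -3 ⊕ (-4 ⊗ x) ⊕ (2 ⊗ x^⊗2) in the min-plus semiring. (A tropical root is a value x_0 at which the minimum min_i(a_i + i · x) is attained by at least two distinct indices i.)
Roots: {-6, 1}

Each tropical root is a break point of the lower envelope of the lines y = a_i + i · x (there are 3 lines, with slopes 0, 1, ..., 2). Only the lines that attain the minimum somewhere contribute to roots; other lines are dominated. Here the surviving (envelope) indices are i = 2, i = 1, i = 0.
Intersections between consecutive envelope lines give the roots: for adjacent envelope indices i < j the intersection is x = (a_i − a_j) / (j − i). Reading off the sorted break points: {-6, 1}.
Verification: at each break x_0, at least two indices attain the minimum of min_i(a_i + i · x_0).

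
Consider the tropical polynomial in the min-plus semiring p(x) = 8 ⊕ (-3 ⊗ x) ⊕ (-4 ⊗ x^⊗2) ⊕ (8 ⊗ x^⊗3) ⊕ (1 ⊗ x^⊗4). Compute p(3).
p(3) = 0

A tropical monomial a ⊗ x^⊗i evaluates to a + i · x. Evaluating each term at x = 3:
  Term 0 contributes 8 + 0 · 3 = 8
  Term 1 contributes -3 + 1 · 3 = 0
  Term 2 contributes -4 + 2 · 3 = 2
  Term 3 contributes 8 + 3 · 3 = 17
  Term 4 contributes 1 + 4 · 3 = 13
p(3) = ⊕ of these = min[8, 0, 2, 17, 13] = 0.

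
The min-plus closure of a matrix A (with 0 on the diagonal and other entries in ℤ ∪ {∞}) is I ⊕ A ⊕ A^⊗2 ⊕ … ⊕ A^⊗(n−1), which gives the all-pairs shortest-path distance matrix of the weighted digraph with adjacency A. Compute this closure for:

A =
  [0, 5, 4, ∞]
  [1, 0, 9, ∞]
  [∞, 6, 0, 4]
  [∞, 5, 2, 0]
Closure =
  [0, 5, 4, 8]
  [1, 0, 5, 9]
  [7, 6, 0, 4]
  [6, 5, 2, 0]

This is the Floyd-Warshall all-pairs shortest-path computation. For each intermediate vertex k = 0, 1, …, 3, update dist[i][j] ← min(dist[i][j], dist[i][k] + dist[k][j]). The final matrix gives, for each (i, j), the minimum total weight of any directed path from i to j (possibly empty when i = j).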